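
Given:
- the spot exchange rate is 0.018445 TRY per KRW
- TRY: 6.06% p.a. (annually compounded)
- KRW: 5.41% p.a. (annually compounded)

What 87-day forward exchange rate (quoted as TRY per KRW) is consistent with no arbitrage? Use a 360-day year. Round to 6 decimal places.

T = 87/360 years.
TRY accumulates by (1 + 0.0606)^(87/360) = 1.014320.
Growth of 1 KRW over T: (1 + 0.0541)^(87/360) = 1.0128142.
Forward (TRY per KRW) = 0.018445 × 1.014320 / 1.0128142 = 0.01847242.

0.018472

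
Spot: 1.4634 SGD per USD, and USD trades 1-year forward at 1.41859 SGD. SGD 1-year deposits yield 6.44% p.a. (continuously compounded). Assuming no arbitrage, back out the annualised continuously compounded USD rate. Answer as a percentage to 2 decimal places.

T = 1 year.
By CIP, F/S equals the SGD-to-USD growth ratio: 1.41859/1.4634 = 0.9693795.
The SGD side grows by e^(0.0644×1) = 1.0665189.
That pins the USD growth at 1.1002078.
Take logs: ln 1.1002078 / 1 = 0.095499, so 9.55%.

9.55%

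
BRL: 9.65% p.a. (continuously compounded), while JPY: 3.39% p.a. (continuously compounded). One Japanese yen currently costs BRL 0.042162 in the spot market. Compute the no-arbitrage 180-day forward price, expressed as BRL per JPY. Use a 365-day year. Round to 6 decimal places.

0.043484

T = 180/365 years.
BRL accumulates by e^(0.0965×180/365) = 1.0487396.
JPY growth factor: e^(0.0339×180/365) = 1.0168583.
CIP: F = S · (grow BRL)/(grow JPY) = 0.042162 × 1.0487396/1.0168583 = 0.04348389 BRL per JPY.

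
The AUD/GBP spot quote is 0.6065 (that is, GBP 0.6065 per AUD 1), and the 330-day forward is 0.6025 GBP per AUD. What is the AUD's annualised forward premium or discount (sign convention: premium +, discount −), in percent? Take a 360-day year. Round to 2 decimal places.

-0.72%

T = 330/360 years.
Period premium: (0.6025 − 0.6065)/0.6065 = -0.0065952.
Annualise by dividing by T: -0.0065952 / (330/360) = -0.007195 → -0.72%.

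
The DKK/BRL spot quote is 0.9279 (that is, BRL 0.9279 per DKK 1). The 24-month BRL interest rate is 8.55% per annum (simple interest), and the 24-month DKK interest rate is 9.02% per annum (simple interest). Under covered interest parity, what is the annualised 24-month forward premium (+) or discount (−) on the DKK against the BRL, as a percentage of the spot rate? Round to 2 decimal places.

-0.40%

T = 2 years.
No-arbitrage forward: 0.9279 × 1.171000 / 1.180400 = 0.9205108 BRL/DKK.
(F − S)/S ÷ T = (0.9205108 − 0.9279)/0.9279/2 = -0.003982 → -0.40%.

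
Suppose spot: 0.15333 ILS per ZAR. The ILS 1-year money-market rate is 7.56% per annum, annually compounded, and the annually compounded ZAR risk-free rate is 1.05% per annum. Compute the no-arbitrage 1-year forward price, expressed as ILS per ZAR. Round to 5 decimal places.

T = 1 year.
ILS accumulates by (1 + 0.0756)^1 = 1.075600.
ZAR accumulates by (1 + 0.0105)^1 = 1.010500.
CIP: F = S · (grow ILS)/(grow ZAR) = 0.15333 × 1.075600/1.010500 = 0.1632081 ILS per ZAR.

0.16321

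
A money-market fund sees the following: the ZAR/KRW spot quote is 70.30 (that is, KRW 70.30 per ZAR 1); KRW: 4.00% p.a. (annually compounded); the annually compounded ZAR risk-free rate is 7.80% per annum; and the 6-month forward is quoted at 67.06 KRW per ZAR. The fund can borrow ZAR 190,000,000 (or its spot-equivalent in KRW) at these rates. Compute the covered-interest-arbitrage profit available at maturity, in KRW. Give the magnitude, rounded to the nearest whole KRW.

KRW 392,535,532

T = 6/12 years.
Keep in ZAR, deliver into the forward: 190,000,000·1.038267788193·67.06 = KRW 13,228,985,196.48.
Swap to KRW now, deposit: 190,000,000·70.30·1.019803902719 = KRW 13,621,520,728.62.
The quoted forward undervalues ZAR, so borrow ZAR, convert to KRW at spot, deposit the KRW at 4.00%, and buy ZAR forward at 67.06 to cover the loan.
Arbitrage profit = |13,228,985,196.48 − 13,621,520,728.62| = KRW 392,535,532.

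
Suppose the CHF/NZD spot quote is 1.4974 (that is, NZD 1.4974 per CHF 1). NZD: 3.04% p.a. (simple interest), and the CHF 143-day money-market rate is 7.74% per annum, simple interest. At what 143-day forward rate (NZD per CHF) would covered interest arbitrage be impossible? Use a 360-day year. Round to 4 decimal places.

T = 143/360 years.
NZD accumulates by 1 + 0.0304×143/360 = 1.0120756.
CHF accumulates by 1 + 0.0774×143/360 = 1.030745.
CIP: F = S · (grow NZD)/(grow CHF) = 1.4974 × 1.0120756/1.030745 = 1.470278 NZD per CHF.

1.4703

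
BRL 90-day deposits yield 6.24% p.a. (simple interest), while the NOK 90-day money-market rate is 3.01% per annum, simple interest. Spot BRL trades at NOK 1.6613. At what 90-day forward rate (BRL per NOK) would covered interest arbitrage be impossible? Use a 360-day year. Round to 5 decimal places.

T = 90/360 years.
NOK accumulates by 1 + 0.0301×90/360 = 1.007525.
BRL accumulates by 1 + 0.0624×90/360 = 1.015600.
Forward (NOK per BRL) = 1.6613 × 1.007525 / 1.015600 = 1.648091.
Quoted the other way: 1/1.648091 = 0.60676 BRL per NOK.

0.60676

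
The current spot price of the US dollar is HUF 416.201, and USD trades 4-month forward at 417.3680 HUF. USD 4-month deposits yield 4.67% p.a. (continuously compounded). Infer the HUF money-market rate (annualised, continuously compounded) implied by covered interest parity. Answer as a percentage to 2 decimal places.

5.51%

T = 4/12 years.
CIP gives F = S · g_HUF/g_USD, so g_HUF/g_USD = 417.368/416.201 = 1.0028039.
The USD side grows by e^(0.0467×4/12) = 1.0156885.
Hence g_HUF = 1.0185364.
Take logs: ln 1.0185364 / (4/12) = 0.055100, so 5.51%.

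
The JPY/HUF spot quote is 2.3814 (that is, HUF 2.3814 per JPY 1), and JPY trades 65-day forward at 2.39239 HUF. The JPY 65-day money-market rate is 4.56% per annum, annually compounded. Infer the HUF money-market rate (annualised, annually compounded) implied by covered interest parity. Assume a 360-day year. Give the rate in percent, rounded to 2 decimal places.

T = 65/360 years.
CIP gives F = S · g_HUF/g_JPY, so g_HUF/g_JPY = 2.39239/2.3814 = 1.0046149.
JPY growth factor: (1 + 0.0456)^(65/360) = 1.0080836.
Hence g_HUF = 1.0127358.
r = 1.0127358^(360/65) − 1 = 0.072606 → 7.26%.

7.26%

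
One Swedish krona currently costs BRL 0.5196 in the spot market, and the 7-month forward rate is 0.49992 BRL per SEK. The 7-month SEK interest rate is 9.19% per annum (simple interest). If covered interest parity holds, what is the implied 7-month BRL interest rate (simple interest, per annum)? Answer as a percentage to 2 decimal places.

2.35%

T = 7/12 years.
CIP gives F = S · g_BRL/g_SEK, so g_BRL/g_SEK = 0.49992/0.5196 = 0.9621247.
SEK growth factor: 1 + 0.0919×7/12 = 1.0536083.
That pins the BRL growth at 1.0137026.
r = (1.0137026 − 1)/(7/12) = 0.023490 → 2.35%.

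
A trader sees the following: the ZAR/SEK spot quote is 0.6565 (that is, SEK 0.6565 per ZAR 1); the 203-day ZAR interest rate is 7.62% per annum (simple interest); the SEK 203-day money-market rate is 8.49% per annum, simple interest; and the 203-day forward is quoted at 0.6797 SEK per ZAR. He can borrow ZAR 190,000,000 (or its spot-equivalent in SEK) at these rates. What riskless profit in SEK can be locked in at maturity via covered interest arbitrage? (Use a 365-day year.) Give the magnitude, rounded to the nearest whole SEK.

SEK 3,991,263

T = 203/365 years.
Invest the ZAR and cover forward: 190,000,000 × 1.04237972603 × 0.6797 = SEK 134,616,044.96.
Convert at spot and invest in SEK: 190,000,000 × 0.6565 × 1.04721835616 = SEK 130,624,781.66.
The quoted forward overvalues ZAR, so borrow SEK, buy ZAR at spot, deposit the ZAR at 7.62%, and sell the proceeds forward at 0.6797.
The gap between the two covered legs is SEK 3,991,263.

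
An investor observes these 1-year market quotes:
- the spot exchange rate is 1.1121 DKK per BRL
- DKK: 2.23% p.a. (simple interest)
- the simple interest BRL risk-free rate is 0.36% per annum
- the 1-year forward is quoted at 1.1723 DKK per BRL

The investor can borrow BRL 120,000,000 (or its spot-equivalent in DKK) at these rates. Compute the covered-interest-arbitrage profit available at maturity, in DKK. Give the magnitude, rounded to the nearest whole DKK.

DKK 4,754,454

T = 1 year.
Keep in BRL, deliver into the forward: 120,000,000·1.003600·1.1723 = DKK 141,182,433.60.
Swap to DKK now, deposit: 120,000,000·1.1121·1.022300 = DKK 136,427,979.60.
The quoted forward overvalues BRL, so borrow DKK, buy BRL at spot, deposit the BRL at 0.36%, and sell the proceeds forward at 1.1723.
The gap between the two covered legs is DKK 4,754,454.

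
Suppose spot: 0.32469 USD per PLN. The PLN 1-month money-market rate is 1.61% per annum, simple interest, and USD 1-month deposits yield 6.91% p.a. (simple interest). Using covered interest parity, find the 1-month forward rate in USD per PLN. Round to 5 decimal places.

0.32612

T = 1/12 years.
USD accumulates by 1 + 0.0691×1/12 = 1.0057583.
Growth of 1 PLN over T: 1 + 0.0161×1/12 = 1.0013417.
Forward (USD per PLN) = 0.32469 × 1.0057583 / 1.0013417 = 0.3261221.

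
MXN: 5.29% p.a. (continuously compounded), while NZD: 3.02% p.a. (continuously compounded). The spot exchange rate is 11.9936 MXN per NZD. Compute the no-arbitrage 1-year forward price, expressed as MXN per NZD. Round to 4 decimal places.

T = 1 year.
Growth of 1 MXN over T: e^(0.0529×1) = 1.05432421.
Growth of 1 NZD over T: e^(0.0302×1) = 1.03066065.
CIP: F = S · (grow MXN)/(grow NZD) = 11.9936 × 1.05432421/1.03066065 = 12.268968 MXN per NZD.

12.2690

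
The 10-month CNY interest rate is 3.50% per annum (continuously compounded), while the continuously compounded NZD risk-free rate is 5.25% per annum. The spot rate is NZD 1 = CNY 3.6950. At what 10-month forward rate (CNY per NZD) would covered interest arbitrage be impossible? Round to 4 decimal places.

T = 10/12 years.
Growth of 1 CNY over T: e^(0.0350×10/12) = 1.0295962.
NZD growth factor: e^(0.0525×10/12) = 1.0447211.
Forward (CNY per NZD) = 3.695 × 1.0295962 / 1.0447211 = 3.641506.

3.6415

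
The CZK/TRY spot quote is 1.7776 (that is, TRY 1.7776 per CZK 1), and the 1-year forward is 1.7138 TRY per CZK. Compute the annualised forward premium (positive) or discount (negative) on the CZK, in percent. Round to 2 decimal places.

T = 1 year.
Period premium: (1.7138 − 1.7776)/1.7776 = -0.0358911.
×(1/T) gives -3.59% p.a.

-3.59%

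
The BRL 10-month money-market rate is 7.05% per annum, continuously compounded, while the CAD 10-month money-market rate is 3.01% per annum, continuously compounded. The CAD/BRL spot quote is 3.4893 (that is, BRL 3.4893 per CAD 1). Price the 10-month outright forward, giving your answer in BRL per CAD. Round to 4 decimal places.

3.6088

T = 10/12 years.
BRL accumulates by e^(0.0705×10/12) = 1.0605101.
CAD accumulates by e^(0.0301×10/12) = 1.0254006.
CIP: F = S · (grow BRL)/(grow CAD) = 3.4893 × 1.0605101/1.0254006 = 3.608773 BRL per CAD.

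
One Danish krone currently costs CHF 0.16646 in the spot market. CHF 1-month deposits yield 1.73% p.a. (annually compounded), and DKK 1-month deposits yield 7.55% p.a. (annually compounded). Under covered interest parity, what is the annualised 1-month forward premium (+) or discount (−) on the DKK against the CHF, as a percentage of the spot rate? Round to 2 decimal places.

-5.55%

T = 1/12 years.
No-arbitrage forward: 0.16646 × 1.0014304 / 1.0060839 = 0.16569006 CHF/DKK.
Annualised premium = (F − S)/S × (1/T) = (0.16569006 − 0.16646)/0.16646 ÷ (1/12) = -5.55%.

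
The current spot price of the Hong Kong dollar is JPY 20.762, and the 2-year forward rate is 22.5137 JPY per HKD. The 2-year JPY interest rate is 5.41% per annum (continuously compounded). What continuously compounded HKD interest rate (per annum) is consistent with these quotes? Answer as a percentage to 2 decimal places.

1.36%

T = 2 years.
CIP gives F = S · g_JPY/g_HKD, so g_JPY/g_HKD = 22.5137/20.762 = 1.0843705.
The JPY side grows by e^(0.0541×2) = 1.1142706.
That pins the HKD growth at 1.0275737.
Take logs: ln 1.0275737 / 2 = 0.013600, so 1.36%.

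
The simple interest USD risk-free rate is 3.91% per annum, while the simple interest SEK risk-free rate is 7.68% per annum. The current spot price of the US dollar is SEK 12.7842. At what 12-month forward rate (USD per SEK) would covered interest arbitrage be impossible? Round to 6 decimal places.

0.075483

T = 1 year.
Growth of 1 SEK over T: 1 + 0.0768×1 = 1.076800.
USD accumulates by 1 + 0.0391×1 = 1.039100.
CIP: F = S · (grow SEK)/(grow USD) = 12.7842 × 1.076800/1.039100 = 13.24803 SEK per USD.
Invert for USD per SEK: 1 / 13.24803 = 0.075483.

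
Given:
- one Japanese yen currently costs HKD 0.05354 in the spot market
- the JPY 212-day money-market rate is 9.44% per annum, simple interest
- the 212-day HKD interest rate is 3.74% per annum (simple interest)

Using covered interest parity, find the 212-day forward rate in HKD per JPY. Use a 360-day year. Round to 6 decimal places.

T = 212/360 years.
HKD growth factor: 1 + 0.0374×212/360 = 1.0220244.
JPY accumulates by 1 + 0.0944×212/360 = 1.0555911.
CIP: F = S · (grow HKD)/(grow JPY) = 0.05354 × 1.0220244/1.0555911 = 0.05183748 HKD per JPY.

0.051837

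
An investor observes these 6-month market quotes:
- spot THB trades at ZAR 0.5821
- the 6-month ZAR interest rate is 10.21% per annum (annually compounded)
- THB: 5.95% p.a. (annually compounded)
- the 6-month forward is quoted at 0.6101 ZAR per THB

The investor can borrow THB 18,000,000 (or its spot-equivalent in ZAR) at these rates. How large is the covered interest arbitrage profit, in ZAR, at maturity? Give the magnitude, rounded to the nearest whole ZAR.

T = 6/12 years.
Route A — deposit THB, sell forward: 18,000,000 × 1.029320164 × 0.6101 = ZAR 11,303,788.18.
Route B — convert at spot, deposit ZAR: 18,000,000 × 0.5821 × 1.0498095065 = ZAR 10,999,694.05.
The quoted forward overvalues THB, so borrow ZAR, buy THB at spot, deposit the THB at 5.95%, and sell the proceeds forward at 0.6101.
The gap between the two covered legs is ZAR 304,094.

ZAR 304,094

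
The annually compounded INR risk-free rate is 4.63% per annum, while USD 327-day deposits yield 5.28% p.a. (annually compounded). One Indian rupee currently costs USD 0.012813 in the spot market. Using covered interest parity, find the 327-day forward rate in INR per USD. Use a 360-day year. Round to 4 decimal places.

T = 327/360 years.
Growth of 1 USD over T: (1 + 0.0528)^(327/360) = 1.04784611.
INR accumulates by (1 + 0.0463)^(327/360) = 1.04196806.
CIP: F = S · (grow USD)/(grow INR) = 0.012813 × 1.04784611/1.04196806 = 0.012885282 USD per INR.
Invert for INR per USD: 1 / 0.012885282 = 77.6079.

77.6079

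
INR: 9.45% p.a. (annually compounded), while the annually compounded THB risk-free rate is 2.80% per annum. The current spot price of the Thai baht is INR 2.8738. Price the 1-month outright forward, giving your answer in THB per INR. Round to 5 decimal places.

T = 1/12 years.
INR growth factor: (1 + 0.0945)^(1/12) = 1.0075532.
Growth of 1 THB over T: (1 + 0.0280)^(1/12) = 1.0023039.
So F = 2.8738 × 1.0075532 / 1.0023039 = 2.888851 (INR/THB).
Invert for THB per INR: 1 / 2.888851 = 0.34616.

0.34616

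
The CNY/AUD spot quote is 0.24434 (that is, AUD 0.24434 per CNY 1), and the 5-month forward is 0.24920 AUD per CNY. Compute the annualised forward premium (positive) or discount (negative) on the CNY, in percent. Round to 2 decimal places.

+4.77%

T = 5/12 years.
Period premium: (0.24920 − 0.24434)/0.24434 = 0.0198903.
Annualise by dividing by T: 0.0198903 / (5/12) = 0.047737 → 4.77%.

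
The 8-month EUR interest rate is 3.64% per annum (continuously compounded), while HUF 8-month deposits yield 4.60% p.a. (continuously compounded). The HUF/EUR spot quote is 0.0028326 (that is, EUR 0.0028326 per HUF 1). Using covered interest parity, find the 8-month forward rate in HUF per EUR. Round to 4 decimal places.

T = 8/12 years.
EUR accumulates by e^(0.0364×8/12) = 1.024563498.
Growth of 1 HUF over T: e^(0.0460×8/12) = 1.031141733.
So F = 0.0028326 × 1.024563498 / 1.031141733 = 0.00281452925 (EUR/HUF).
Quoted the other way: 1/0.00281452925 = 355.2992 HUF per EUR.

355.2992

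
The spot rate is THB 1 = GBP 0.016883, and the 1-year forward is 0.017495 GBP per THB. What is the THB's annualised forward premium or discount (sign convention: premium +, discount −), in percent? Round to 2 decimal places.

+3.62%

T = 1 year.
(F − S)/S = (0.017495 − 0.016883)/0.016883 = 0.0362495.
×(1/T) gives 3.62% p.a.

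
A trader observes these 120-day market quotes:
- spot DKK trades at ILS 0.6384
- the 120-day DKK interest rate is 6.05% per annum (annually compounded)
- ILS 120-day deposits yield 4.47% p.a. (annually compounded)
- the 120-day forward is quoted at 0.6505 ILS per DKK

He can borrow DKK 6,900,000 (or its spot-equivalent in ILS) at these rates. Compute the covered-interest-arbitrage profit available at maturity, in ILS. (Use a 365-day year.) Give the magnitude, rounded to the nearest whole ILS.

ILS 107,226

T = 120/365 years.
Route A — deposit DKK, sell forward: 6,900,000 × 1.019499625 × 0.6505 = ILS 4,575,973.09.
Route B — convert at spot, deposit ILS: 6,900,000 × 0.6384 × 1.014480753 = ILS 4,468,747.14.
The quoted forward overvalues DKK, so borrow ILS, buy DKK at spot, deposit the DKK at 6.05%, and sell the proceeds forward at 0.6505.
The gap between the two covered legs is ILS 107,226.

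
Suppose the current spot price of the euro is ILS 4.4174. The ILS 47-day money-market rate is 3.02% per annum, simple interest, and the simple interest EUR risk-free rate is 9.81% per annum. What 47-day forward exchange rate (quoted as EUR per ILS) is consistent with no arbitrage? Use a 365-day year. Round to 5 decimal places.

0.22835

T = 47/365 years.
ILS accumulates by 1 + 0.0302×47/365 = 1.0038888.
EUR accumulates by 1 + 0.0981×47/365 = 1.0126321.
Forward (ILS per EUR) = 4.4174 × 1.0038888 / 1.0126321 = 4.379259.
Invert for EUR per ILS: 1 / 4.379259 = 0.22835.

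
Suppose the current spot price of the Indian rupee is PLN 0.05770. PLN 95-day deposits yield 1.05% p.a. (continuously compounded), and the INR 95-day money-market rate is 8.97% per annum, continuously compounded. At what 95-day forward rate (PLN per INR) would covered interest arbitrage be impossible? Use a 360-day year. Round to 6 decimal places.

T = 95/360 years.
PLN growth factor: e^(0.0105×95/360) = 1.0027747.
INR growth factor: e^(0.0897×95/360) = 1.0239532.
So F = 0.0577 × 1.0027747 / 1.0239532 = 0.05650659 (PLN/INR).

0.056507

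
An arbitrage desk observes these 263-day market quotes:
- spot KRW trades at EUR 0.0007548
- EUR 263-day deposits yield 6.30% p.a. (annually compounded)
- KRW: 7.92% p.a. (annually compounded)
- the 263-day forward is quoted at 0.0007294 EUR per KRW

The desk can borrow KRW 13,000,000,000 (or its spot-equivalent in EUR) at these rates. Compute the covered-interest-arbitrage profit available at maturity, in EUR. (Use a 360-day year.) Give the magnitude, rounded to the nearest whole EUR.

T = 263/360 years.
Invest the KRW and cover forward: 13,000,000,000 × 1.05726244 × 0.0007294 = EUR 10,025,173.91.
Convert at spot and invest in EUR: 13,000,000,000 × 0.0007548 × 1.045644419 = EUR 10,260,281.30.
The quoted forward undervalues KRW, so borrow KRW, convert to EUR at spot, deposit the EUR at 6.30%, and buy KRW forward at 0.0007294 to cover the loan.
Arbitrage profit = |10,025,173.91 − 10,260,281.30| = EUR 235,107.

EUR 235,107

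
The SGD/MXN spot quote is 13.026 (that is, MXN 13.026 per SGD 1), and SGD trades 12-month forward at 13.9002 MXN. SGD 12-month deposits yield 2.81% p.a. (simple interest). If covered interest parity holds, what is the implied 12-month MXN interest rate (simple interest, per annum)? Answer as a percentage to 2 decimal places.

T = 1 year.
By CIP, F/S equals the MXN-to-SGD growth ratio: 13.9002/13.026 = 1.0671119.
The SGD side grows by 1 + 0.0281×1 = 1.028100.
That pins the MXN growth at 1.0970977.
r = (1.0970977 − 1)/1 = 0.097098 → 9.71%.

9.71%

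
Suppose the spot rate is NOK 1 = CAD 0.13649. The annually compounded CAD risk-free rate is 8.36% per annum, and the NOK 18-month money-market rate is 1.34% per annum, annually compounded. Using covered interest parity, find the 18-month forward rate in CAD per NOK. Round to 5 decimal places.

0.15092

T = 18/12 years.
CAD growth factor: (1 + 0.0836)^(18/12) = 1.1279854.
Growth of 1 NOK over T: (1 + 0.0134)^(18/12) = 1.0201672.
So F = 0.13649 × 1.1279854 / 1.0201672 = 0.1509152 (CAD/NOK).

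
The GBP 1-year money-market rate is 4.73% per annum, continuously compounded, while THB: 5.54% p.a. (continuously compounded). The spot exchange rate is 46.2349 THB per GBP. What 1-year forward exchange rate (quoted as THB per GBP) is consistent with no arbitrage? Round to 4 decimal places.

46.6109

T = 1 year.
THB accumulates by e^(0.0554×1) = 1.05696332.
GBP growth factor: e^(0.0473×1) = 1.04843649.
Forward (THB per GBP) = 46.2349 × 1.05696332 / 1.04843649 = 46.610924.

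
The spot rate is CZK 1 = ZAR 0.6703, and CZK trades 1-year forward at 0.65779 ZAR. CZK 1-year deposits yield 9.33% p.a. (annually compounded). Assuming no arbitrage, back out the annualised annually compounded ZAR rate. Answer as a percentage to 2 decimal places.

T = 1 year.
CIP gives F = S · g_ZAR/g_CZK, so g_ZAR/g_CZK = 0.65779/0.6703 = 0.9813367.
CZK growth factor: (1 + 0.0933)^1 = 1.093300.
So the ZAR growth factor = 1.0728954.
r = 1.0728954^(1/1) − 1 = 0.072895 → 7.29%.

7.29%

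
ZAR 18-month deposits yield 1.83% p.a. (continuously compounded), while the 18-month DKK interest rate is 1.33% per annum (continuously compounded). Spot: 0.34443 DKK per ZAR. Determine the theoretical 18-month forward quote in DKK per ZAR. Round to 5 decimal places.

T = 18/12 years.
DKK accumulates by e^(0.0133×18/12) = 1.0201503.
Growth of 1 ZAR over T: e^(0.0183×18/12) = 1.0278302.
CIP: F = S · (grow DKK)/(grow ZAR) = 0.34443 × 1.0201503/1.0278302 = 0.3418564 DKK per ZAR.

0.34186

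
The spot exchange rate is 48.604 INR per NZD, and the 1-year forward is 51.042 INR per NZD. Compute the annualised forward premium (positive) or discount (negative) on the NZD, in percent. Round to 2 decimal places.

+5.02%

T = 1 year.
Period premium: (51.042 − 48.604)/48.604 = 0.0501605.
Per annum: 0.0501605 / 1 = 0.050160 = 5.02%.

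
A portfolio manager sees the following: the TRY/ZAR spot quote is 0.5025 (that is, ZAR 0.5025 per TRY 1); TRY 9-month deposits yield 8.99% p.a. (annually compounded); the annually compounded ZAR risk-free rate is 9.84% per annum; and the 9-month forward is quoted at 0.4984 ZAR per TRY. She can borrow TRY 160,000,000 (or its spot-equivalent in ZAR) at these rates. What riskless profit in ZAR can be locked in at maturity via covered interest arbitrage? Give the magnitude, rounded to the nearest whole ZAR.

T = 9/12 years.
Invest the TRY and cover forward: 160,000,000 × 1.0666943369 × 0.4984 = ZAR 85,062,473.20.
Convert at spot and invest in ZAR: 160,000,000 × 0.5025 × 1.0729275406 = ZAR 86,263,374.26.
The quoted forward undervalues TRY, so borrow TRY, convert to ZAR at spot, deposit the ZAR at 9.84%, and buy TRY forward at 0.4984 to cover the loan.
The gap between the two covered legs is ZAR 1,200,901.

ZAR 1,200,901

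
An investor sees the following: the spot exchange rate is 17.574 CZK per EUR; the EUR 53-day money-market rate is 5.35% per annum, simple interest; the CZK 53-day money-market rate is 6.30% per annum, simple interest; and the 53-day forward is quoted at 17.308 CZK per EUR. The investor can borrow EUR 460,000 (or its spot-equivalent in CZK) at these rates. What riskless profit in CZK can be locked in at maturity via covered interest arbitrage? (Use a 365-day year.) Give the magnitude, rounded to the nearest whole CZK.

CZK 134,462

T = 53/365 years.
Invest the EUR and cover forward: 460,000 × 1.007768493 × 17.308 = CZK 8,023,530.26.
Convert at spot and invest in CZK: 460,000 × 17.574 × 1.009147945 = CZK 8,157,992.35.
The quoted forward undervalues EUR, so borrow EUR, convert to CZK at spot, deposit the CZK at 6.30%, and buy EUR forward at 17.308 to cover the loan.
The gap between the two covered legs is CZK 134,462.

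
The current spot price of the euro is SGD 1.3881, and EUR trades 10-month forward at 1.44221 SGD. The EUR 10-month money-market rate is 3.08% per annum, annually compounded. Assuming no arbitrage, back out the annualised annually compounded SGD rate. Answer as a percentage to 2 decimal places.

7.92%

T = 10/12 years.
F/S = 1.44221/1.3881 = 1.0389813 = (growth of SGD) / (growth of EUR).
The EUR side grows by (1 + 0.0308)^(10/12) = 1.0256016.
Hence g_SGD = 1.0655809.
Annualise: 1.0655809^(12/10) − 1 = 0.079204 = 7.92%.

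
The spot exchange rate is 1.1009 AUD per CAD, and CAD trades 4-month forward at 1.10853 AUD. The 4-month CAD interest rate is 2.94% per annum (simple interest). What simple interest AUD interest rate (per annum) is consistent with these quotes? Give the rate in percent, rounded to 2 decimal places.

5.04%

T = 4/12 years.
F/S = 1.10853/1.1009 = 1.0069307 = (growth of AUD) / (growth of CAD).
CAD growth factor: 1 + 0.0294×4/12 = 1.009800.
So the AUD growth factor = 1.0167986.
(1.0167986 − 1)/T = 0.050396, i.e. 5.04%.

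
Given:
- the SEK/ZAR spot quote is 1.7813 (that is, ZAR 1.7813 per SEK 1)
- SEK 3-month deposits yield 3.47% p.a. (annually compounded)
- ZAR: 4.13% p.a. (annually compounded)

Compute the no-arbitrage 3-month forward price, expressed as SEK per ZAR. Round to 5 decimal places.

T = 3/12 years.
ZAR accumulates by (1 + 0.0413)^(3/12) = 1.0101688.
Growth of 1 SEK over T: (1 + 0.0347)^(3/12) = 1.0085643.
So F = 1.7813 × 1.0101688 / 1.0085643 = 1.784134 (ZAR/SEK).
Quoted the other way: 1/1.784134 = 0.56050 SEK per ZAR.

0.56050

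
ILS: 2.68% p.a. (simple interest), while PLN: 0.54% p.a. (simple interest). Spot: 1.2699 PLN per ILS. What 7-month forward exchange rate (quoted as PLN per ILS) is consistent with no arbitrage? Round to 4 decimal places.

1.2543

T = 7/12 years.
PLN accumulates by 1 + 0.0054×7/12 = 1.003150.
ILS accumulates by 1 + 0.0268×7/12 = 1.0156333.
So F = 1.2699 × 1.003150 / 1.0156333 = 1.254291 (PLN/ILS).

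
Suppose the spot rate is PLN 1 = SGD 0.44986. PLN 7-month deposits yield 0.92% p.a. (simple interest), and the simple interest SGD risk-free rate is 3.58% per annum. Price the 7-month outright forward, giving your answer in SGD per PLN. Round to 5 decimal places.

T = 7/12 years.
SGD growth factor: 1 + 0.0358×7/12 = 1.0208833.
PLN growth factor: 1 + 0.0092×7/12 = 1.0053667.
Forward (SGD per PLN) = 0.44986 × 1.0208833 / 1.0053667 = 0.4568030.

0.45680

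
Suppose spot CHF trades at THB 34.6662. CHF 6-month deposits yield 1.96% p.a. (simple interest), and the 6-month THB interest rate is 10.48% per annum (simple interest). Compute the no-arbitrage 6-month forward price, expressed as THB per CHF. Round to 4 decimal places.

36.1286

T = 6/12 years.
THB accumulates by 1 + 0.1048×6/12 = 1.052400.
CHF accumulates by 1 + 0.0196×6/12 = 1.009800.
So F = 34.6662 × 1.052400 / 1.009800 = 36.128648 (THB/CHF).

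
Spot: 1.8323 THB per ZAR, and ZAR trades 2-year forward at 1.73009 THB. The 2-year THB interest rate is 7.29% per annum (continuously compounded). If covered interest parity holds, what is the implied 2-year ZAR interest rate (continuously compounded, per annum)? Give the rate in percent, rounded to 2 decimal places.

T = 2 years.
By CIP, F/S equals the THB-to-ZAR growth ratio: 1.73009/1.8323 = 0.9442176.
The THB side grows by e^(0.0729×2) = 1.1569648.
Hence g_ZAR = 1.2253159.
Take logs: ln 1.2253159 / 2 = 0.101599, so 10.16%.

10.16%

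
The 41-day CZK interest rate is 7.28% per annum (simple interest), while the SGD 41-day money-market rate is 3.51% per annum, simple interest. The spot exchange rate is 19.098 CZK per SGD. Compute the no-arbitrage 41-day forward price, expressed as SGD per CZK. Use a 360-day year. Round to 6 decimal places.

0.052139

T = 41/360 years.
CZK growth factor: 1 + 0.0728×41/360 = 1.0082911.
SGD growth factor: 1 + 0.0351×41/360 = 1.0039975.
Forward (CZK per SGD) = 19.098 × 1.0082911 / 1.0039975 = 19.17967.
Quoted the other way: 1/19.17967 = 0.052139 SGD per CZK.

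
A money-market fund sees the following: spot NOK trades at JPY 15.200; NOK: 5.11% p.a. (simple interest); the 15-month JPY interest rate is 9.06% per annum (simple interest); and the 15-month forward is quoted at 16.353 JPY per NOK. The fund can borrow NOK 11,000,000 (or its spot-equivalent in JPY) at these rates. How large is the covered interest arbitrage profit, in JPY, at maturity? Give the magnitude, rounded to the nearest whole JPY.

T = 15/12 years.
Route A — deposit NOK, sell forward: 11,000,000 × 1.063875 × 16.353 = JPY 191,373,026.63.
Route B — convert at spot, deposit JPY: 11,000,000 × 15.200 × 1.113250 = JPY 186,135,400.00.
The quoted forward overvalues NOK, so borrow JPY, buy NOK at spot, deposit the NOK at 5.11%, and sell the proceeds forward at 16.353.
Arbitrage profit = |191,373,026.63 − 186,135,400.00| = JPY 5,237,627.

JPY 5,237,627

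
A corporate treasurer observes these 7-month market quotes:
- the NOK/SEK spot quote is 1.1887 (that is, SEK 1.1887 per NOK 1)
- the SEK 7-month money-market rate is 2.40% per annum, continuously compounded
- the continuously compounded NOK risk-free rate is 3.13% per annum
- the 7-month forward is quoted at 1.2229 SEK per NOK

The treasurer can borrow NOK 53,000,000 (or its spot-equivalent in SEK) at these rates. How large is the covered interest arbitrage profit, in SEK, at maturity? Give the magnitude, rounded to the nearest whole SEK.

SEK 2,118,641

T = 7/12 years.
Invest the NOK and cover forward: 53,000,000 × 1.0184260358 × 1.2229 = SEK 66,007,959.56.
Convert at spot and invest in SEK: 53,000,000 × 1.1887 × 1.0140984589 = SEK 63,889,318.42.
The quoted forward overvalues NOK, so borrow SEK, buy NOK at spot, deposit the NOK at 3.13%, and sell the proceeds forward at 1.2229.
Arbitrage profit = |66,007,959.56 − 63,889,318.42| = SEK 2,118,641.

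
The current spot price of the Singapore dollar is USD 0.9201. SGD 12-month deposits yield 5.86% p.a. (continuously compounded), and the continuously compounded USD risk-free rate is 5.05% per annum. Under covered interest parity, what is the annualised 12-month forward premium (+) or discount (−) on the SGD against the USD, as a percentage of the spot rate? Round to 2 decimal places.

-0.81%

T = 1 year.
CIP forward (USD per SGD) = 0.9201 × 1.0517969/1.060351 = 0.9126773.
Annualised premium = (F − S)/S × (1/T) = (0.9126773 − 0.9201)/0.9201 ÷ 1 = -0.81%.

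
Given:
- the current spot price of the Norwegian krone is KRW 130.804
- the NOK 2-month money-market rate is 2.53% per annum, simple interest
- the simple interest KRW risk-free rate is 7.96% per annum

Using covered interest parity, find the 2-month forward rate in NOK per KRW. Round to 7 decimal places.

0.0075767

T = 2/12 years.
KRW accumulates by 1 + 0.0796×2/12 = 1.0132667.
Growth of 1 NOK over T: 1 + 0.0253×2/12 = 1.0042167.
Forward (KRW per NOK) = 130.804 × 1.0132667 / 1.0042167 = 131.9828.
Quoted the other way: 1/131.9828 = 0.0075767 NOK per KRW.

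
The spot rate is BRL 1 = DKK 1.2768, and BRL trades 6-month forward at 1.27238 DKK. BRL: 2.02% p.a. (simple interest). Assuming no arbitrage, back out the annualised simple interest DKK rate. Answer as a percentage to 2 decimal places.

1.32%

T = 6/12 years.
By CIP, F/S equals the DKK-to-BRL growth ratio: 1.27238/1.2768 = 0.9965382.
BRL growth factor: 1 + 0.0202×6/12 = 1.010100.
So the DKK growth factor = 1.0066032.
(1.0066032 − 1)/T = 0.013206, i.e. 1.32%.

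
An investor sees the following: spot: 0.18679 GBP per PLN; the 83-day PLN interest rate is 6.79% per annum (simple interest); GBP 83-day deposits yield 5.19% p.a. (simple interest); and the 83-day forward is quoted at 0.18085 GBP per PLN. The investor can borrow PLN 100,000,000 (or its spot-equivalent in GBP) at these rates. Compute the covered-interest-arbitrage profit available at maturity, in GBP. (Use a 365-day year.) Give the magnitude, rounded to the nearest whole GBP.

GBP 535,211

T = 83/365 years.
Keep in PLN, deliver into the forward: 100,000,000·1.015440274·0.18085 = GBP 18,364,237.36.
Swap to GBP now, deposit: 100,000,000·0.18679·1.0118019178 = GBP 18,899,448.02.
The quoted forward undervalues PLN, so borrow PLN, convert to GBP at spot, deposit the GBP at 5.19%, and buy PLN forward at 0.18085 to cover the loan.
Profit = 18,899,448.02 − 18,364,237.36 = GBP 535,211.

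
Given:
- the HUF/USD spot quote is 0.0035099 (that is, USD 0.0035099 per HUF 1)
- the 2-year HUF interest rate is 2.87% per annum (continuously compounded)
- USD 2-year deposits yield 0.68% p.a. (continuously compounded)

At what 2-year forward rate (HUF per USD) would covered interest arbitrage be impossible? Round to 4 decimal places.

297.6647

T = 2 years.
USD accumulates by e^(0.0068×2) = 1.013692901.
HUF growth factor: e^(0.0287×2) = 1.059079357.
So F = 0.0035099 × 1.013692901 / 1.059079357 = 0.00335948453 (USD/HUF).
Invert for HUF per USD: 1 / 0.00335948453 = 297.6647.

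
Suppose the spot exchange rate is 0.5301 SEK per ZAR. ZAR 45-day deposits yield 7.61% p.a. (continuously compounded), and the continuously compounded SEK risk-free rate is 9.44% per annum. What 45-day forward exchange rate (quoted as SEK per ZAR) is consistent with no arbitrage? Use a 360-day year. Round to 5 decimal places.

0.53131

T = 45/360 years.
SEK accumulates by e^(0.0944×45/360) = 1.0118699.
Growth of 1 ZAR over T: e^(0.0761×45/360) = 1.0095579.
Forward (SEK per ZAR) = 0.5301 × 1.0118699 / 1.0095579 = 0.5313140.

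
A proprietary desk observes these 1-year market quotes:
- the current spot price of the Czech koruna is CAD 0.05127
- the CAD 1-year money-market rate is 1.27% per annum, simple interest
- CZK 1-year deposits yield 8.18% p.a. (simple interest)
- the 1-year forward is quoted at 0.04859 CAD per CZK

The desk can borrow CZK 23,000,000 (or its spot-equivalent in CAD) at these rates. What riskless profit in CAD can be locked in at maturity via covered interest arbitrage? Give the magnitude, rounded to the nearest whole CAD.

CAD 14,801

T = 1 year.
Invest the CZK and cover forward: 23,000,000 × 1.081800 × 0.04859 = CAD 1,208,987.23.
Convert at spot and invest in CAD: 23,000,000 × 0.05127 × 1.012700 = CAD 1,194,185.97.
The quoted forward overvalues CZK, so borrow CAD, buy CZK at spot, deposit the CZK at 8.18%, and sell the proceeds forward at 0.04859.
Profit = 1,208,987.23 − 1,194,185.97 = CAD 14,801.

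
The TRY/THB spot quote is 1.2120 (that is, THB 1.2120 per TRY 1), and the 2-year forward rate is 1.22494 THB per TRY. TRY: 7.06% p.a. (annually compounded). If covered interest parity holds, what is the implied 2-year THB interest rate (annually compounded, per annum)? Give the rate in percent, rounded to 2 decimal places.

7.63%

T = 2 years.
CIP gives F = S · g_THB/g_TRY, so g_THB/g_TRY = 1.22494/1.212 = 1.0106766.
The TRY side grows by (1 + 0.0706)^2 = 1.1461844.
Hence g_THB = 1.1584218.
r = 1.1584218^(1/2) − 1 = 0.076300 → 7.63%.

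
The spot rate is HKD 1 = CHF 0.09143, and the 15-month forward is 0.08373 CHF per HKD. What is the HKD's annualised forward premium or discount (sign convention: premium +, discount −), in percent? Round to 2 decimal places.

-6.74%

T = 15/12 years.
HKD trades forward at -8.42174% vs spot over the period.
×(1/T) gives -6.74% p.a.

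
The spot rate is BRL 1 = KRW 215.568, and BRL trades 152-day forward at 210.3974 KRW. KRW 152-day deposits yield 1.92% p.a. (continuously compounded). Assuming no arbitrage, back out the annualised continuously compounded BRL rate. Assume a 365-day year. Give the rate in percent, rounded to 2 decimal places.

7.75%

T = 152/365 years.
By CIP, F/S equals the KRW-to-BRL growth ratio: 210.3974/215.568 = 0.9760141.
KRW growth factor: e^(0.0192×152/365) = 1.0080277.
That pins the BRL growth at 1.0328003.
Take logs: ln 1.0328003 / (152/365) = 0.077500, so 7.75%.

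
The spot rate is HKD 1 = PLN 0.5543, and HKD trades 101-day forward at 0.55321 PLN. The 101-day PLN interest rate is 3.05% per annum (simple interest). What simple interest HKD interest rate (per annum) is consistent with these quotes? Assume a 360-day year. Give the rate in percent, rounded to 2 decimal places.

3.76%

T = 101/360 years.
F/S = 0.55321/0.5543 = 0.9980336 = (growth of PLN) / (growth of HKD).
PLN growth factor: 1 + 0.0305×101/360 = 1.0085569.
So the HKD growth factor = 1.010544.
r = (1.010544 − 1)/(101/360) = 0.037583 → 3.76%.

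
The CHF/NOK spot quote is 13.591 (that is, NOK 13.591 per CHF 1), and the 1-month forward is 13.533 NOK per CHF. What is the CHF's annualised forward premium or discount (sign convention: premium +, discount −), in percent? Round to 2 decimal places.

T = 1/12 years.
Period premium: (13.533 − 13.591)/13.591 = -0.0042675.
Annualise by dividing by T: -0.0042675 / (1/12) = -0.051210 → -5.12%.

-5.12%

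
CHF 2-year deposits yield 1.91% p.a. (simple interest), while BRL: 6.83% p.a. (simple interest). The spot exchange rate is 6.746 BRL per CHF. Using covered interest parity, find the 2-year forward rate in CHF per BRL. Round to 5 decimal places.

0.13540

T = 2 years.
BRL growth factor: 1 + 0.0683×2 = 1.136600.
CHF growth factor: 1 + 0.0191×2 = 1.038200.
Forward (BRL per CHF) = 6.746 × 1.136600 / 1.038200 = 7.385382.
Invert for CHF per BRL: 1 / 7.385382 = 0.13540.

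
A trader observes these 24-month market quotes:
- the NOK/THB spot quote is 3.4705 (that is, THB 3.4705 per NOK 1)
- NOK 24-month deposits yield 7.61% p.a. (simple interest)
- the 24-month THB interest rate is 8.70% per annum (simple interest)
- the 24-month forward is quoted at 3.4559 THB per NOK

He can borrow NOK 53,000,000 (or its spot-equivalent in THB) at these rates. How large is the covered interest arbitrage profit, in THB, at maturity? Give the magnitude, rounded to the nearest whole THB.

T = 2 years.
Route A — deposit NOK, sell forward: 53,000,000 × 1.152200 × 3.4559 = THB 211,040,062.94.
Route B — convert at spot, deposit THB: 53,000,000 × 3.4705 × 1.174000 = THB 215,941,451.00.
The quoted forward undervalues NOK, so borrow NOK, convert to THB at spot, deposit the THB at 8.70%, and buy NOK forward at 3.4559 to cover the loan.
The gap between the two covered legs is THB 4,901,388.

THB 4,901,388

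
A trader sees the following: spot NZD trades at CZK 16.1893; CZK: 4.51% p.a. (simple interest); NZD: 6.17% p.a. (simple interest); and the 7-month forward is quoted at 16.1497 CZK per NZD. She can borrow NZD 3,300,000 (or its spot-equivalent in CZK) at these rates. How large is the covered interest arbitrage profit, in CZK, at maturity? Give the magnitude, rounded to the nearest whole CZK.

T = 7/12 years.
Route A — deposit NZD, sell forward: 3,300,000 × 1.0359916667 × 16.1497 = CZK 55,212,150.25.
Route B — convert at spot, deposit CZK: 3,300,000 × 16.1893 × 1.0263083333 = CZK 54,830,204.55.
The quoted forward overvalues NZD, so borrow CZK, buy NZD at spot, deposit the NZD at 6.17%, and sell the proceeds forward at 16.1497.
Arbitrage profit = |55,212,150.25 − 54,830,204.55| = CZK 381,946.

CZK 381,946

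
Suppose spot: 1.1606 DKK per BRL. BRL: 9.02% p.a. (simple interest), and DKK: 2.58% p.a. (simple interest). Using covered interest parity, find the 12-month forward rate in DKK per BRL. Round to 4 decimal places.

T = 1 year.
Growth of 1 DKK over T: 1 + 0.0258×1 = 1.025800.
BRL growth factor: 1 + 0.0902×1 = 1.090200.
CIP: F = S · (grow DKK)/(grow BRL) = 1.1606 × 1.025800/1.090200 = 1.092041 DKK per BRL.

1.0920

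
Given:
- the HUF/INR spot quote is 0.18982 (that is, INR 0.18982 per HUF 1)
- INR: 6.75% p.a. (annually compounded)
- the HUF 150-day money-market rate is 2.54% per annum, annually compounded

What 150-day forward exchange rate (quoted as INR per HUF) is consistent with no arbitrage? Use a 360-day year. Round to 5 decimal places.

T = 150/360 years.
INR accumulates by (1 + 0.0675)^(150/360) = 1.0275902.
Growth of 1 HUF over T: (1 + 0.0254)^(150/360) = 1.010506.
CIP: F = S · (grow INR)/(grow HUF) = 0.18982 × 1.0275902/1.010506 = 0.1930292 INR per HUF.

0.19303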